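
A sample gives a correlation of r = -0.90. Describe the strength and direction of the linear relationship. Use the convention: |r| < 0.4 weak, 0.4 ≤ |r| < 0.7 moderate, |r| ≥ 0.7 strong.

strong negative

r = -0.90 < 0 so the relationship is negative.
|r| = 0.90, which falls in the strong range.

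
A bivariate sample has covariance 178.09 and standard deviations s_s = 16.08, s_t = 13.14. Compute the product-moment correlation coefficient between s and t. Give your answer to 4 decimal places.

r = Cov(s,t) / (s_s · s_t) = 178.09 / (16.08 × 13.14)
  = 178.09 / 211.2912 ≈ 0.8429

0.8429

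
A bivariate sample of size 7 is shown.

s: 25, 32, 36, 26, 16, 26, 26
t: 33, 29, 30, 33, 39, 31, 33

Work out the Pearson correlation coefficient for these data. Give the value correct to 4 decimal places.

-0.9172

n = 7, Σs = 187, Σt = 228, Σs² = 5229, Σt² = 7490, Σst = 5979
nΣst − ΣsΣt = 41853 − 42636 = -783
nΣs² − (Σs)² = 36603 − 34969 = 1634; nΣt² − (Σt)² = 52430 − 51984 = 446
r = -783 / √(1634 × 446) = -783 / 853.6768 ≈ -0.9172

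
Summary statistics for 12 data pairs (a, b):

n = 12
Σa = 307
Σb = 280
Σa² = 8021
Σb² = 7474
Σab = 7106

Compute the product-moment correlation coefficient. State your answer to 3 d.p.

r = (nΣab − ΣaΣb) / √[(nΣa² − (Σa)²)(nΣb² − (Σb)²)]
Numerator: 12×7106 − 307×280 = -688
Denominator: √[(96252 − 94249)(89688 − 78400)] = √[2003 × 11288] = 4754.9831
r = -688 / 4754.9831 ≈ -0.145

-0.145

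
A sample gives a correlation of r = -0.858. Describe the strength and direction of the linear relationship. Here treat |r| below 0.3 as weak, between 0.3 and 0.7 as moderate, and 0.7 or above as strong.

r = -0.858 < 0 so the relationship is negative.
|r| = 0.858, which falls in the strong range.

strong negative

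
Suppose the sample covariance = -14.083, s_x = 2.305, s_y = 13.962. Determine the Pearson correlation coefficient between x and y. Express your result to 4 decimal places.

r = Cov(x,y) / (s_x · s_y) = -14.083 / (2.305 × 13.962)
  = -14.083 / 32.1824 ≈ -0.4376

-0.4376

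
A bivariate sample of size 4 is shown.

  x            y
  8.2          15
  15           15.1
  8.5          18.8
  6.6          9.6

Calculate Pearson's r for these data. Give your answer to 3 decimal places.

n = 4, Σx = 38.3, Σy = 58.5, Σx² = 408.05, Σy² = 898.61, Σxy = 572.66
nΣxy − ΣxΣy = 2290.64 − 2240.55 = 50.09
nΣx² − (Σx)² = 1632.2 − 1466.89 = 165.31; nΣy² − (Σy)² = 3594.44 − 3422.25 = 172.19
r = 50.09 / √(165.31 × 172.19) = 50.09 / 168.7149 ≈ 0.297

0.297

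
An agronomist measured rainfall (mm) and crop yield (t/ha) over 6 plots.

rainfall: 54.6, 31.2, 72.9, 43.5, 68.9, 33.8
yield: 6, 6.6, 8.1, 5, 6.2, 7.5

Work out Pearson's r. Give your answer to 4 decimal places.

n = 6, Σx = 304.9, Σy = 39.4, Σx² = 17050.91, Σy² = 264.86, Σxy = 2022.19
nΣxy − ΣxΣy = 12133.14 − 12013.06 = 120.08
nΣx² − (Σx)² = 102305.46 − 92964.01 = 9341.45; nΣy² − (Σy)² = 1589.16 − 1552.36 = 36.8
r = 120.08 / √(9341.45 × 36.8) = 120.08 / 586.3151 ≈ 0.2048

0.2048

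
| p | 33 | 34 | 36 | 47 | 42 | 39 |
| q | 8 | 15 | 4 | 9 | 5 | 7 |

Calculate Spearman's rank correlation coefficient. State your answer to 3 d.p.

Rank p: 1, 2, 3, 6, 5, 4
Rank q: 4, 6, 1, 5, 2, 3
d = rank(p) − rank(q): -3, -4, 2, 1, 3, 1; Σd² = 40
ρ = 1 − 6Σd² / [n(n²−1)] = 1 − 6×40 / (6×35) = 1 − 240/210 ≈ -0.143

-0.143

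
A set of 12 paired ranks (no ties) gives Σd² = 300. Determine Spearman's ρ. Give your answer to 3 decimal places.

ρ = 1 − 6Σd² / [n(n²−1)] = 1 − 6×300 / (12×143)
  = 1 − 1800/1716 = 1 − 1.0490 ≈ -0.049

-0.049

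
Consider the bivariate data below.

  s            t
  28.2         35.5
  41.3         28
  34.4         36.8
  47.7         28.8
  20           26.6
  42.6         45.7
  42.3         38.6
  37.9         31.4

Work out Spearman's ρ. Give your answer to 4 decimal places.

0.3571

Rank s: 2, 5, 3, 8, 1, 7, 6, 4
Rank t: 5, 2, 6, 3, 1, 8, 7, 4
d = rank(s) − rank(t): -3, 3, -3, 5, 0, -1, -1, 0; Σd² = 54
ρ = 1 − 6Σd² / [n(n²−1)] = 1 − 6×54 / (8×63) = 1 − 324/504 ≈ 0.3571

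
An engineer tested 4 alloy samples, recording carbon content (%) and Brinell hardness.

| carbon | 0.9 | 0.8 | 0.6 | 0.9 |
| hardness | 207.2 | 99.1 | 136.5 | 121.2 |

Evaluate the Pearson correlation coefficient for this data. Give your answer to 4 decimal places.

n = 4, Σx = 3.2, Σy = 564, Σx² = 2.62, Σy² = 86074.34, Σxy = 456.74
nΣxy − ΣxΣy = 1826.96 − 1804.8 = 22.16
nΣx² − (Σx)² = 10.48 − 10.24 = 0.24; nΣy² − (Σy)² = 344297.36 − 318096 = 26201.36
r = 22.16 / √(0.24 × 26201.36) = 22.16 / 79.2990 ≈ 0.2794

0.2794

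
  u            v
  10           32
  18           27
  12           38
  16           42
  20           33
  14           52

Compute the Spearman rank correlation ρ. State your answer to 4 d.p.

-0.1429

Rank u: 1, 5, 2, 4, 6, 3
Rank v: 2, 1, 4, 5, 3, 6
d = rank(u) − rank(v): -1, 4, -2, -1, 3, -3; Σd² = 40
ρ = 1 − 6Σd² / [n(n²−1)] = 1 − 6×40 / (6×35) = 1 − 240/210 ≈ -0.1429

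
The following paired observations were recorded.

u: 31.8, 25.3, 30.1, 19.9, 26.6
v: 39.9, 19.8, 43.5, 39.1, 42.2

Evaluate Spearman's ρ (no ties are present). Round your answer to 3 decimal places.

0.600

Rank u: 5, 2, 4, 1, 3
Rank v: 3, 1, 5, 2, 4
d = rank(u) − rank(v): 2, 1, -1, -1, -1; Σd² = 8
ρ = 1 − 6Σd² / [n(n²−1)] = 1 − 6×8 / (5×24) = 1 − 48/120 ≈ 0.600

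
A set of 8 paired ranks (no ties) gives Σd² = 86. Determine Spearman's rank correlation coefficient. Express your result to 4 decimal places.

ρ = 1 − 6Σd² / [n(n²−1)] = 1 − 6×86 / (8×63)
  = 1 − 516/504 = 1 − 1.02381 ≈ -0.0238

-0.0238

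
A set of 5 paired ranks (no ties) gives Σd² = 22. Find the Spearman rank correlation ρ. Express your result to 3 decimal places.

ρ = 1 − 6Σd² / [n(n²−1)] = 1 − 6×22 / (5×24)
  = 1 − 132/120 = 1 − 1.1000 ≈ -0.100

-0.100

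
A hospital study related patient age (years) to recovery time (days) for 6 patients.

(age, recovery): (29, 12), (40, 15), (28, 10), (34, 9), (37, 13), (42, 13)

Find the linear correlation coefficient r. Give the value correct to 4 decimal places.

0.6535

n = 6, Σx = 210, Σy = 72, Σx² = 7514, Σy² = 888, Σxy = 2561
nΣxy − ΣxΣy = 15366 − 15120 = 246
nΣx² − (Σx)² = 45084 − 44100 = 984; nΣy² − (Σy)² = 5328 − 5184 = 144
r = 246 / √(984 × 144) = 246 / 376.4253 ≈ 0.6535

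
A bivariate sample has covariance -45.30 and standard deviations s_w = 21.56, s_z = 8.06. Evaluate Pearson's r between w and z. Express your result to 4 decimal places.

-0.2607

r = Cov(w,z) / (s_w · s_z) = -45.30 / (21.56 × 8.06)
  = -45.30 / 173.7736 ≈ -0.2607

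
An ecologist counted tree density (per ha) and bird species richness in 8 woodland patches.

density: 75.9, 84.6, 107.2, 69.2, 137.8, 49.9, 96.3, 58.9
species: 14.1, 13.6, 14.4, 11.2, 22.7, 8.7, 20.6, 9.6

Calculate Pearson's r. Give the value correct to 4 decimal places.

n = 8, Σx = 679.8, Σy = 114.9, Σx² = 63420.2, Σy² = 1824.07, Σxy = 10650.88
nΣxy − ΣxΣy = 85207.04 − 78109.02 = 7098.02
nΣx² − (Σx)² = 507361.6 − 462128.04 = 45233.56; nΣy² − (Σy)² = 14592.56 − 13202.01 = 1390.55
r = 7098.02 / √(45233.56 × 1390.55) = 7098.02 / 7930.9222 ≈ 0.8950

0.8950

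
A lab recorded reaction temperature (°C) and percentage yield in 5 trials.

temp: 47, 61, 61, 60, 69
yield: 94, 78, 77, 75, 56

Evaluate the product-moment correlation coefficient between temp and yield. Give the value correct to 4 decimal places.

-0.9598

n = 5, Σx = 298, Σy = 380, Σx² = 18012, Σy² = 29610, Σxy = 22237
nΣxy − ΣxΣy = 111185 − 113240 = -2055
nΣx² − (Σx)² = 90060 − 88804 = 1256; nΣy² − (Σy)² = 148050 − 144400 = 3650
r = -2055 / √(1256 × 3650) = -2055 / 2141.1212 ≈ -0.9598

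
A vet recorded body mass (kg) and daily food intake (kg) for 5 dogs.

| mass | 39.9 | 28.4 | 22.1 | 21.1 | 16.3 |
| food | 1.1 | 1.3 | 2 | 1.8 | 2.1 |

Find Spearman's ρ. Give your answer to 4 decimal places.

Rank mass: 5, 4, 3, 2, 1
Rank food: 1, 2, 4, 3, 5
d = rank(mass) − rank(food): 4, 2, -1, -1, -4; Σd² = 38
ρ = 1 − 6Σd² / [n(n²−1)] = 1 − 6×38 / (5×24) = 1 − 228/120 ≈ -0.9000

-0.9000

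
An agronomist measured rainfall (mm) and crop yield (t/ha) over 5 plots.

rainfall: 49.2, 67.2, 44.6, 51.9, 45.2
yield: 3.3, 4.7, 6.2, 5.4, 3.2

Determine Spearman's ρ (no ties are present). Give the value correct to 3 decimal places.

-0.100

Rank rainfall: 3, 5, 1, 4, 2
Rank yield: 2, 3, 5, 4, 1
d = rank(rainfall) − rank(yield): 1, 2, -4, 0, 1; Σd² = 22
ρ = 1 − 6Σd² / [n(n²−1)] = 1 − 6×22 / (5×24) = 1 − 132/120 ≈ -0.100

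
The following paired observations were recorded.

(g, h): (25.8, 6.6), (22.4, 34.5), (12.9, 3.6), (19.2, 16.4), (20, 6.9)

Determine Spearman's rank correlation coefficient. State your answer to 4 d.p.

Rank g: 5, 4, 1, 2, 3
Rank h: 2, 5, 1, 4, 3
d = rank(g) − rank(h): 3, -1, 0, -2, 0; Σd² = 14
ρ = 1 − 6Σd² / [n(n²−1)] = 1 − 6×14 / (5×24) = 1 − 84/120 ≈ 0.3000

0.3000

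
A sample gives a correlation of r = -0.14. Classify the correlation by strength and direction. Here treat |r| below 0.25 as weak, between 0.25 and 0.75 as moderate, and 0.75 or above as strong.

weak negative

r = -0.14 < 0 so the relationship is negative.
|r| = 0.14, which falls in the weak range.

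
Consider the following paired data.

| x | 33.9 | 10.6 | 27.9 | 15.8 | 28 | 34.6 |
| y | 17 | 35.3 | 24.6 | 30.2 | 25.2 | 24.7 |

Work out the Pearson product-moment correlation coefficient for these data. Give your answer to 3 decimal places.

n = 6, Σx = 150.8, Σy = 157, Σx² = 4270.78, Σy² = 4297.42, Σxy = 3674.2
nΣxy − ΣxΣy = 22045.2 − 23675.6 = -1630.4
nΣx² − (Σx)² = 25624.68 − 22740.64 = 2884.04; nΣy² − (Σy)² = 25784.52 − 24649 = 1135.52
r = -1630.4 / √(2884.04 × 1135.52) = -1630.4 / 1809.6644 ≈ -0.901

-0.901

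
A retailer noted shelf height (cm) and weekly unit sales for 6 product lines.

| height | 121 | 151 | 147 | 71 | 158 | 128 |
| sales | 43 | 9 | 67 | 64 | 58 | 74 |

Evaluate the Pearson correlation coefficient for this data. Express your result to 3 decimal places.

-0.304

n = 6, Σx = 776, Σy = 315, Σx² = 105440, Σy² = 19355, Σxy = 39591
nΣxy − ΣxΣy = 237546 − 244440 = -6894
nΣx² − (Σx)² = 632640 − 602176 = 30464; nΣy² − (Σy)² = 116130 − 99225 = 16905
r = -6894 / √(30464 × 16905) = -6894 / 22693.4775 ≈ -0.304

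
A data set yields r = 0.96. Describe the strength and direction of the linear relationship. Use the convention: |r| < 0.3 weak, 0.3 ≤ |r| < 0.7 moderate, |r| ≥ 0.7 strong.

r = 0.96 > 0 so the relationship is positive.
|r| = 0.96, which falls in the strong range.

strong positive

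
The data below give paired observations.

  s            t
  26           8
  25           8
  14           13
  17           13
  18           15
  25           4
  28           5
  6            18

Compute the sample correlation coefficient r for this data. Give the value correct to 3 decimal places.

-0.918

n = 8, Σs = 159, Σt = 84, Σs² = 3555, Σt² = 1056, Σst = 1429
nΣst − ΣsΣt = 11432 − 13356 = -1924
nΣs² − (Σs)² = 28440 − 25281 = 3159; nΣt² − (Σt)² = 8448 − 7056 = 1392
r = -1924 / √(3159 × 1392) = -1924 / 2096.9807 ≈ -0.918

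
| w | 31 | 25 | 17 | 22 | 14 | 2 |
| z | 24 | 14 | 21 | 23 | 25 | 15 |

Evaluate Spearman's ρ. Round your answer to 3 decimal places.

0.029

Rank w: 6, 5, 3, 4, 2, 1
Rank z: 5, 1, 3, 4, 6, 2
d = rank(w) − rank(z): 1, 4, 0, 0, -4, -1; Σd² = 34
ρ = 1 − 6Σd² / [n(n²−1)] = 1 − 6×34 / (6×35) = 1 − 204/210 ≈ 0.029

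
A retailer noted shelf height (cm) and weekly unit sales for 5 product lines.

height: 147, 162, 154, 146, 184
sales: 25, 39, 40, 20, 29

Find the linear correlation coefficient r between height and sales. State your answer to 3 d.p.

n = 5, Σx = 793, Σy = 153, Σx² = 126741, Σy² = 4987, Σxy = 24409
nΣxy − ΣxΣy = 122045 − 121329 = 716
nΣx² − (Σx)² = 633705 − 628849 = 4856; nΣy² − (Σy)² = 24935 − 23409 = 1526
r = 716 / √(4856 × 1526) = 716 / 2722.1785 ≈ 0.263

0.263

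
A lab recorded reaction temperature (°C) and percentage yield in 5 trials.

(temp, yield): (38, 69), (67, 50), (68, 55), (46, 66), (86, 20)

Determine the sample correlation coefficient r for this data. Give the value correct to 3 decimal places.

n = 5, Σx = 305, Σy = 260, Σx² = 20069, Σy² = 15042, Σxy = 14468
nΣxy − ΣxΣy = 72340 − 79300 = -6960
nΣx² − (Σx)² = 100345 − 93025 = 7320; nΣy² − (Σy)² = 75210 − 67600 = 7610
r = -6960 / √(7320 × 7610) = -6960 / 7463.5916 ≈ -0.933

-0.933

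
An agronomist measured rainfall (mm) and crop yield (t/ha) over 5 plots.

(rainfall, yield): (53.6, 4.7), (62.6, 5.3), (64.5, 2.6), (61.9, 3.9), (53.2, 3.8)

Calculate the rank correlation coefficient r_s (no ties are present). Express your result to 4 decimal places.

-0.1000

Rank rainfall: 2, 4, 5, 3, 1
Rank yield: 4, 5, 1, 3, 2
d = rank(rainfall) − rank(yield): -2, -1, 4, 0, -1; Σd² = 22
ρ = 1 − 6Σd² / [n(n²−1)] = 1 − 6×22 / (5×24) = 1 − 132/120 ≈ -0.1000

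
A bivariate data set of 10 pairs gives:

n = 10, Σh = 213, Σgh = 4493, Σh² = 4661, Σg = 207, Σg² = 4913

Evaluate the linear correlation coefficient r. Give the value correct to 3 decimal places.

0.301

r = (nΣgh − ΣgΣh) / √[(nΣg² − (Σg)²)(nΣh² − (Σh)²)]
Numerator: 10×4493 − 207×213 = 839
Denominator: √[(49130 − 42849)(46610 − 45369)] = √[6281 × 1241] = 2791.9028
r = 839 / 2791.9028 ≈ 0.301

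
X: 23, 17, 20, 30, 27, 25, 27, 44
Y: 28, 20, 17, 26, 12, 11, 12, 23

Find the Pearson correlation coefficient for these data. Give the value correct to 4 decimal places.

n = 8, ΣX = 213, ΣY = 149, ΣX² = 6137, ΣY² = 3087, ΣXY = 4039
nΣXY − ΣXΣY = 32312 − 31737 = 575
nΣX² − (ΣX)² = 49096 − 45369 = 3727; nΣY² − (ΣY)² = 24696 − 22201 = 2495
r = 575 / √(3727 × 2495) = 575 / 3049.4040 ≈ 0.1886

0.1886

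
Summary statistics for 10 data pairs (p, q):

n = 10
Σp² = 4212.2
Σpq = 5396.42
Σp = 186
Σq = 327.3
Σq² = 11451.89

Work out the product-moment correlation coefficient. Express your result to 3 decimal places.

r = (nΣpq − ΣpΣq) / √[(nΣp² − (Σp)²)(nΣq² − (Σq)²)]
Numerator: 10×5396.42 − 186×327.3 = -6913.6
Denominator: √[(42122 − 34596)(114518.9 − 107125.29)] = √[7526 × 7393.61] = 7459.5113
r = -6913.6 / 7459.5113 ≈ -0.927

-0.927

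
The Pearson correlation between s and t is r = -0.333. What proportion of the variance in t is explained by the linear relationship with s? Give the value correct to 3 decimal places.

0.111

r² = (-0.333)² = 0.111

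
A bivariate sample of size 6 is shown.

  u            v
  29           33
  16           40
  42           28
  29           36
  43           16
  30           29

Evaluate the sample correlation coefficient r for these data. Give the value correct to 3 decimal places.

-0.864

n = 6, Σu = 189, Σv = 182, Σu² = 6451, Σv² = 5866, Σuv = 5375
nΣuv − ΣuΣv = 32250 − 34398 = -2148
nΣu² − (Σu)² = 38706 − 35721 = 2985; nΣv² − (Σv)² = 35196 − 33124 = 2072
r = -2148 / √(2985 × 2072) = -2148 / 2486.9499 ≈ -0.864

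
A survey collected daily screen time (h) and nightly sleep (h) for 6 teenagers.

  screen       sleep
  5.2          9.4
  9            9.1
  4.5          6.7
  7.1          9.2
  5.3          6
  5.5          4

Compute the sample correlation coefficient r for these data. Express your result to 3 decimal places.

n = 6, Σx = 36.6, Σy = 44.4, Σx² = 237.04, Σy² = 352.7, Σxy = 280.05
nΣxy − ΣxΣy = 1680.3 − 1625.04 = 55.26
nΣx² − (Σx)² = 1422.24 − 1339.56 = 82.68; nΣy² − (Σy)² = 2116.2 − 1971.36 = 144.84
r = 55.26 / √(82.68 × 144.84) = 55.26 / 109.4320 ≈ 0.505

0.505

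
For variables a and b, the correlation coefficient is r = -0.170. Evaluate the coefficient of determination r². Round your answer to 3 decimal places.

r² = (-0.170)² = 0.029

0.029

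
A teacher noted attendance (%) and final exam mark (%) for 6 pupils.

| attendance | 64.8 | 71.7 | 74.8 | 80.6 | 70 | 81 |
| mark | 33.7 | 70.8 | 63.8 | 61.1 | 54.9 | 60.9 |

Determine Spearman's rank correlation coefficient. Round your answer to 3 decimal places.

Rank attendance: 1, 3, 4, 5, 2, 6
Rank mark: 1, 6, 5, 4, 2, 3
d = rank(attendance) − rank(mark): 0, -3, -1, 1, 0, 3; Σd² = 20
ρ = 1 − 6Σd² / [n(n²−1)] = 1 − 6×20 / (6×35) = 1 − 120/210 ≈ 0.429

0.429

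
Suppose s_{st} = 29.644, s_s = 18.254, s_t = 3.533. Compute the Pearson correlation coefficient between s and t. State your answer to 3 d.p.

r = Cov(s,t) / (s_s · s_t) = 29.644 / (18.254 × 3.533)
  = 29.644 / 64.4914 ≈ 0.460

0.460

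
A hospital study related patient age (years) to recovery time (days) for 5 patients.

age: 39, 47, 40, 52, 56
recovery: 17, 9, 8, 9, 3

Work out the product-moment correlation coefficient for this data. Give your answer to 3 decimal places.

n = 5, Σx = 234, Σy = 46, Σx² = 11170, Σy² = 524, Σxy = 2042
nΣxy − ΣxΣy = 10210 − 10764 = -554
nΣx² − (Σx)² = 55850 − 54756 = 1094; nΣy² − (Σy)² = 2620 − 2116 = 504
r = -554 / √(1094 × 504) = -554 / 742.5470 ≈ -0.746

-0.746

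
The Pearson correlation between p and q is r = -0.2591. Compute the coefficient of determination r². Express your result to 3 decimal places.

r² = (-0.2591)² = 0.067

0.067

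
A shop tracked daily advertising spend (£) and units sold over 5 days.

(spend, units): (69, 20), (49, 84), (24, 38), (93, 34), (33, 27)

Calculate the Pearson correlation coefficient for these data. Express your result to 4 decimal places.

n = 5, Σx = 268, Σy = 203, Σx² = 17476, Σy² = 10785, Σxy = 10461
nΣxy − ΣxΣy = 52305 − 54404 = -2099
nΣx² − (Σx)² = 87380 − 71824 = 15556; nΣy² − (Σy)² = 53925 − 41209 = 12716
r = -2099 / √(15556 × 12716) = -2099 / 14064.4977 ≈ -0.1492

-0.1492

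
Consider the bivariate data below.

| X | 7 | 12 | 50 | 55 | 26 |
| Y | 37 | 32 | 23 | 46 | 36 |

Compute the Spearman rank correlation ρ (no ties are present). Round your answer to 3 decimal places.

0.100

Rank X: 1, 2, 4, 5, 3
Rank Y: 4, 2, 1, 5, 3
d = rank(X) − rank(Y): -3, 0, 3, 0, 0; Σd² = 18
ρ = 1 − 6Σd² / [n(n²−1)] = 1 − 6×18 / (5×24) = 1 − 108/120 ≈ 0.100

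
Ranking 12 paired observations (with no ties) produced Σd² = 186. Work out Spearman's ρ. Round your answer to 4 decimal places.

ρ = 1 − 6Σd² / [n(n²−1)] = 1 − 6×186 / (12×143)
  = 1 − 1116/1716 = 1 − 0.65035 ≈ 0.3497

0.3497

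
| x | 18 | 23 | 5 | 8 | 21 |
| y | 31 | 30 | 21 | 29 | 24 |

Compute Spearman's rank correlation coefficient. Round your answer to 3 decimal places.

0.500

Rank x: 3, 5, 1, 2, 4
Rank y: 5, 4, 1, 3, 2
d = rank(x) − rank(y): -2, 1, 0, -1, 2; Σd² = 10
ρ = 1 − 6Σd² / [n(n²−1)] = 1 − 6×10 / (5×24) = 1 − 60/120 ≈ 0.500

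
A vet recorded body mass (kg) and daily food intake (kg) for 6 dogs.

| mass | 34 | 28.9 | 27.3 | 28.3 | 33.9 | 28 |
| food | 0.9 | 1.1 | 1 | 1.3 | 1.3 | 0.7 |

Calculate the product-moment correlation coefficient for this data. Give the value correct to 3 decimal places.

n = 6, Σx = 180.4, Σy = 6.3, Σx² = 5470.6, Σy² = 6.89, Σxy = 190.15
nΣxy − ΣxΣy = 1140.9 − 1136.52 = 4.38
nΣx² − (Σx)² = 32823.6 − 32544.16 = 279.44; nΣy² − (Σy)² = 41.34 − 39.69 = 1.65
r = 4.38 / √(279.44 × 1.65) = 4.38 / 21.4727 ≈ 0.204

0.204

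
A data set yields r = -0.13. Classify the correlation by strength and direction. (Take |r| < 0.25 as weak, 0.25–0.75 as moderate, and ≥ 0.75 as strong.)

r = -0.13 < 0 so the relationship is negative.
|r| = 0.13, which falls in the weak range.

weak negative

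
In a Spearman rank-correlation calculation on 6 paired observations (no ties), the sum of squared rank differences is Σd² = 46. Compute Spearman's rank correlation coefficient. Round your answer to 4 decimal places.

-0.3143

ρ = 1 − 6Σd² / [n(n²−1)] = 1 − 6×46 / (6×35)
  = 1 − 276/210 = 1 − 1.31429 ≈ -0.3143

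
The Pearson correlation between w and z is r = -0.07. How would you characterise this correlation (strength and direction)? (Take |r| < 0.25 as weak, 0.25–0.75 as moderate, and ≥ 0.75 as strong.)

r = -0.07 < 0 so the relationship is negative.
|r| = 0.07, which falls in the weak range.

weak negative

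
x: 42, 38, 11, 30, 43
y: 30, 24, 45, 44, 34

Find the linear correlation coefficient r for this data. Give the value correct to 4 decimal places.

-0.7458

n = 5, Σx = 164, Σy = 177, Σx² = 6078, Σy² = 6593, Σxy = 5449
nΣxy − ΣxΣy = 27245 − 29028 = -1783
nΣx² − (Σx)² = 30390 − 26896 = 3494; nΣy² − (Σy)² = 32965 − 31329 = 1636
r = -1783 / √(3494 × 1636) = -1783 / 2390.8542 ≈ -0.7458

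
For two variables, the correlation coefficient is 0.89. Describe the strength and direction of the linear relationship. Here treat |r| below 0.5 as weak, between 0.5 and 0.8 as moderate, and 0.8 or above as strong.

strong positive

r = 0.89 > 0 so the relationship is positive.
|r| = 0.89, which falls in the strong range.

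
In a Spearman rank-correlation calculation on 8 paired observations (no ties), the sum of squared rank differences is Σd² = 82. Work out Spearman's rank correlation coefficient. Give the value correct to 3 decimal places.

ρ = 1 − 6Σd² / [n(n²−1)] = 1 − 6×82 / (8×63)
  = 1 − 492/504 = 1 − 0.9762 ≈ 0.024

0.024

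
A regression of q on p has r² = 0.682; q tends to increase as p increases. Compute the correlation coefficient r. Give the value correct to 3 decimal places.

|r| = √0.682 = 0.826
The association is positive, so r = 0.826.

0.826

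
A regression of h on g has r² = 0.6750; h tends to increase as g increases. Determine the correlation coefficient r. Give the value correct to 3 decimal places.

|r| = √0.6750 = 0.822
The association is positive, so r = 0.822.

0.822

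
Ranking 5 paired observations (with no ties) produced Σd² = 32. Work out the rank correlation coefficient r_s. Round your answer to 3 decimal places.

ρ = 1 − 6Σd² / [n(n²−1)] = 1 − 6×32 / (5×24)
  = 1 − 192/120 = 1 − 1.6000 ≈ -0.600

-0.600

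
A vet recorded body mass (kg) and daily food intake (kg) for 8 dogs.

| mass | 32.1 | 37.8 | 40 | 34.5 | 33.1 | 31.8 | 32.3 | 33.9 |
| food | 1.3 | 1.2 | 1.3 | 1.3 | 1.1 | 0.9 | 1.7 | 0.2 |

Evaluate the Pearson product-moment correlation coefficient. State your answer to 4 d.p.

n = 8, Σx = 275.5, Σy = 9, Σx² = 9548.85, Σy² = 11.46, Σxy = 310.66
nΣxy − ΣxΣy = 2485.28 − 2479.5 = 5.78
nΣx² − (Σx)² = 76390.8 − 75900.25 = 490.55; nΣy² − (Σy)² = 91.68 − 81 = 10.68
r = 5.78 / √(490.55 × 10.68) = 5.78 / 72.3814 ≈ 0.0799

0.0799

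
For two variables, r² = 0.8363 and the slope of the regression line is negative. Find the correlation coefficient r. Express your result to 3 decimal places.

-0.914

|r| = √0.8363 = 0.914
The association is negative, so r = −0.914.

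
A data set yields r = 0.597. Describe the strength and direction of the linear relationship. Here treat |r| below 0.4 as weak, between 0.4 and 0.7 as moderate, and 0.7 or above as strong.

moderate positive

r = 0.597 > 0 so the relationship is positive.
|r| = 0.597, which falls in the moderate range.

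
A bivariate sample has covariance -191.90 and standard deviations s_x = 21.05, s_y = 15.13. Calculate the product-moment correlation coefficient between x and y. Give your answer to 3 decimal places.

r = Cov(x,y) / (s_x · s_y) = -191.90 / (21.05 × 15.13)
  = -191.90 / 318.4865 ≈ -0.603

-0.603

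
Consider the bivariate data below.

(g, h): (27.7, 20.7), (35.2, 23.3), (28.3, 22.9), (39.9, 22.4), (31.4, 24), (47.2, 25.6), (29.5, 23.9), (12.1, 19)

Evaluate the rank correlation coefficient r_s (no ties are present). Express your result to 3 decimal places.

Rank g: 2, 6, 3, 7, 5, 8, 4, 1
Rank h: 2, 5, 4, 3, 7, 8, 6, 1
d = rank(g) − rank(h): 0, 1, -1, 4, -2, 0, -2, 0; Σd² = 26
ρ = 1 − 6Σd² / [n(n²−1)] = 1 − 6×26 / (8×63) = 1 − 156/504 ≈ 0.690

0.690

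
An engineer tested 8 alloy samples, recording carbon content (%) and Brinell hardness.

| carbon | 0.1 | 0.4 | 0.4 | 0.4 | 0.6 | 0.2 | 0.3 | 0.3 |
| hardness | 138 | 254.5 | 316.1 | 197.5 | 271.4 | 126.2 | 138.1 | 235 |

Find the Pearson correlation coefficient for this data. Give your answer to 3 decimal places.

n = 8, Σx = 2.7, Σy = 1676.8, Σx² = 1.07, Σy² = 386620.72, Σxy = 621.05
nΣxy − ΣxΣy = 4968.4 − 4527.36 = 441.04
nΣx² − (Σx)² = 8.56 − 7.29 = 1.27; nΣy² − (Σy)² = 3092965.76 − 2811658.24 = 281307.52
r = 441.04 / √(1.27 × 281307.52) = 441.04 / 597.7128 ≈ 0.738

0.738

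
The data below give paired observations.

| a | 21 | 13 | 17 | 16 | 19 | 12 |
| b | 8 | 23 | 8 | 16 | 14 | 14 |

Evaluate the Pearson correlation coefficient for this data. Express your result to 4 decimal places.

-0.6496

n = 6, Σa = 98, Σb = 83, Σa² = 1660, Σb² = 1305, Σab = 1293
nΣab − ΣaΣb = 7758 − 8134 = -376
nΣa² − (Σa)² = 9960 − 9604 = 356; nΣb² − (Σb)² = 7830 − 6889 = 941
r = -376 / √(356 × 941) = -376 / 578.7884 ≈ -0.6496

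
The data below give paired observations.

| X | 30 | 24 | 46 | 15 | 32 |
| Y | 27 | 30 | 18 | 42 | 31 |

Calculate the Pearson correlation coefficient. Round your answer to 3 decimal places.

n = 5, ΣX = 147, ΣY = 148, ΣX² = 4841, ΣY² = 4678, ΣXY = 3980
nΣXY − ΣXΣY = 19900 − 21756 = -1856
nΣX² − (ΣX)² = 24205 − 21609 = 2596; nΣY² − (ΣY)² = 23390 − 21904 = 1486
r = -1856 / √(2596 × 1486) = -1856 / 1964.0916 ≈ -0.945

-0.945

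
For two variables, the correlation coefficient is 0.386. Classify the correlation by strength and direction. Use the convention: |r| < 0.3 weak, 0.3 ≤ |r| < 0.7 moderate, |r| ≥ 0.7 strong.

moderate positive

r = 0.386 > 0 so the relationship is positive.
|r| = 0.386, which falls in the moderate range.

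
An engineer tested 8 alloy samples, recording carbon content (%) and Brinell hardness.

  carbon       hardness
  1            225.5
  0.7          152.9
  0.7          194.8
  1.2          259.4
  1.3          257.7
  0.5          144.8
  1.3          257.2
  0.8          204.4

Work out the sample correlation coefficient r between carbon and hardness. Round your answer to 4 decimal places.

n = 8, Σx = 7.5, Σy = 1696.7, Σx² = 7.69, Σy² = 374771.59, Σxy = 1685.46
nΣxy − ΣxΣy = 13483.68 − 12725.25 = 758.43
nΣx² − (Σx)² = 61.52 − 56.25 = 5.27; nΣy² − (Σy)² = 2998172.72 − 2878790.89 = 119381.83
r = 758.43 / √(5.27 × 119381.83) = 758.43 / 793.1849 ≈ 0.9562

0.9562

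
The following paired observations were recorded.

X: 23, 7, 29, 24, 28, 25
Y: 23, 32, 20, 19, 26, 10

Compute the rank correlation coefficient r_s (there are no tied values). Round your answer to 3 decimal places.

Rank X: 2, 1, 6, 3, 5, 4
Rank Y: 4, 6, 3, 2, 5, 1
d = rank(X) − rank(Y): -2, -5, 3, 1, 0, 3; Σd² = 48
ρ = 1 − 6Σd² / [n(n²−1)] = 1 − 6×48 / (6×35) = 1 − 288/210 ≈ -0.371

-0.371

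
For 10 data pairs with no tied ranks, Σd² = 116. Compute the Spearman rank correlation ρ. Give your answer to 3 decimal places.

0.297

ρ = 1 − 6Σd² / [n(n²−1)] = 1 − 6×116 / (10×99)
  = 1 − 696/990 = 1 − 0.7030 ≈ 0.297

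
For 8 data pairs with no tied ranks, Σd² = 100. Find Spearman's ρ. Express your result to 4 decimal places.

-0.1905

ρ = 1 − 6Σd² / [n(n²−1)] = 1 − 6×100 / (8×63)
  = 1 − 600/504 = 1 − 1.19048 ≈ -0.1905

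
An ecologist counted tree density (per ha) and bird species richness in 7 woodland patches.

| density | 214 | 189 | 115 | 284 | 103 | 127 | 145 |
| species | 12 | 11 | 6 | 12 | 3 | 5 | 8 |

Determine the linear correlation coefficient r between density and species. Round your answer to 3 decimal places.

0.896

n = 7, Σx = 1177, Σy = 57, Σx² = 223161, Σy² = 543, Σxy = 10849
nΣxy − ΣxΣy = 75943 − 67089 = 8854
nΣx² − (Σx)² = 1562127 − 1385329 = 176798; nΣy² − (Σy)² = 3801 − 3249 = 552
r = 8854 / √(176798 × 552) = 8854 / 9878.8914 ≈ 0.896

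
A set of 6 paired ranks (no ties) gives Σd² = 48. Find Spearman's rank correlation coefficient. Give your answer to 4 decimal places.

ρ = 1 − 6Σd² / [n(n²−1)] = 1 − 6×48 / (6×35)
  = 1 − 288/210 = 1 − 1.37143 ≈ -0.3714

-0.3714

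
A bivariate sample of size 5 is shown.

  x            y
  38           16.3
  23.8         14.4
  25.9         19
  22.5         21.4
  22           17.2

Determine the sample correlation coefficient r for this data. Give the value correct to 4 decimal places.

n = 5, Σx = 132.2, Σy = 88.3, Σx² = 3671.5, Σy² = 1587.85, Σxy = 2314.12
nΣxy − ΣxΣy = 11570.6 − 11673.26 = -102.66
nΣx² − (Σx)² = 18357.5 − 17476.84 = 880.66; nΣy² − (Σy)² = 7939.25 − 7796.89 = 142.36
r = -102.66 / √(880.66 × 142.36) = -102.66 / 354.0773 ≈ -0.2899

-0.2899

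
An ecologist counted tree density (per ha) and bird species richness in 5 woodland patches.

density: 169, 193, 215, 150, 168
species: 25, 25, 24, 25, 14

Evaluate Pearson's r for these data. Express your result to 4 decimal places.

n = 5, Σx = 895, Σy = 113, Σx² = 162759, Σy² = 2647, Σxy = 20312
nΣxy − ΣxΣy = 101560 − 101135 = 425
nΣx² − (Σx)² = 813795 − 801025 = 12770; nΣy² − (Σy)² = 13235 − 12769 = 466
r = 425 / √(12770 × 466) = 425 / 2439.4303 ≈ 0.1742

0.1742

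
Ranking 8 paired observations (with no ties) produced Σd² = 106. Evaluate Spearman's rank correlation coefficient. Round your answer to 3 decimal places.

-0.262

ρ = 1 − 6Σd² / [n(n²−1)] = 1 − 6×106 / (8×63)
  = 1 − 636/504 = 1 − 1.2619 ≈ -0.262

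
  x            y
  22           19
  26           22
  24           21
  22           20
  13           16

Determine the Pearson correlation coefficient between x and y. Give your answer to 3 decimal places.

n = 5, Σx = 107, Σy = 98, Σx² = 2389, Σy² = 1942, Σxy = 2142
nΣxy − ΣxΣy = 10710 − 10486 = 224
nΣx² − (Σx)² = 11945 − 11449 = 496; nΣy² − (Σy)² = 9710 − 9604 = 106
r = 224 / √(496 × 106) = 224 / 229.2946 ≈ 0.977

0.977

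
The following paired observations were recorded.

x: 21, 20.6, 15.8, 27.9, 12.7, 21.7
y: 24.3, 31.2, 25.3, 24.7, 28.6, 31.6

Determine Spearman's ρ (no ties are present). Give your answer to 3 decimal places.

-0.143

Rank x: 4, 3, 2, 6, 1, 5
Rank y: 1, 5, 3, 2, 4, 6
d = rank(x) − rank(y): 3, -2, -1, 4, -3, -1; Σd² = 40
ρ = 1 − 6Σd² / [n(n²−1)] = 1 − 6×40 / (6×35) = 1 − 240/210 ≈ -0.143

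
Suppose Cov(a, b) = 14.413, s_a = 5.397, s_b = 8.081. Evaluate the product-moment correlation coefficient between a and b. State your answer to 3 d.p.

r = Cov(a,b) / (s_a · s_b) = 14.413 / (5.397 × 8.081)
  = 14.413 / 43.6132 ≈ 0.330

0.330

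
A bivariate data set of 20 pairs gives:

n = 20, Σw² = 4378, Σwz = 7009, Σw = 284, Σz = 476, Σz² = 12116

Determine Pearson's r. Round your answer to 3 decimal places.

0.479

r = (nΣwz − ΣwΣz) / √[(nΣw² − (Σw)²)(nΣz² − (Σz)²)]
Numerator: 20×7009 − 284×476 = 4996
Denominator: √[(87560 − 80656)(242320 − 226576)] = √[6904 × 15744] = 10425.7650
r = 4996 / 10425.7650 ≈ 0.479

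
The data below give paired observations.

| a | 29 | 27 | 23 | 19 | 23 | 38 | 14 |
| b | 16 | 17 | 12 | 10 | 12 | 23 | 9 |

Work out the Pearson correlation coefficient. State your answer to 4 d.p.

0.9715

n = 7, Σa = 173, Σb = 99, Σa² = 4629, Σb² = 1543, Σab = 2665
nΣab − ΣaΣb = 18655 − 17127 = 1528
nΣa² − (Σa)² = 32403 − 29929 = 2474; nΣb² − (Σb)² = 10801 − 9801 = 1000
r = 1528 / √(2474 × 1000) = 1528 / 1572.8954 ≈ 0.9715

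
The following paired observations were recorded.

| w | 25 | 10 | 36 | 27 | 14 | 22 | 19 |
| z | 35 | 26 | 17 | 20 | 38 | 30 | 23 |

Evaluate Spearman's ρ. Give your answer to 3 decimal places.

Rank w: 5, 1, 7, 6, 2, 4, 3
Rank z: 6, 4, 1, 2, 7, 5, 3
d = rank(w) − rank(z): -1, -3, 6, 4, -5, -1, 0; Σd² = 88
ρ = 1 − 6Σd² / [n(n²−1)] = 1 − 6×88 / (7×48) = 1 − 528/336 ≈ -0.571

-0.571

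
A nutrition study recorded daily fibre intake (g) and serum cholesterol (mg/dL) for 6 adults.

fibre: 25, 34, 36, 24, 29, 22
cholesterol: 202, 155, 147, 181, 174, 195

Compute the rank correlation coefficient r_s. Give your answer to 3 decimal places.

Rank fibre: 3, 5, 6, 2, 4, 1
Rank cholesterol: 6, 2, 1, 4, 3, 5
d = rank(fibre) − rank(cholesterol): -3, 3, 5, -2, 1, -4; Σd² = 64
ρ = 1 − 6Σd² / [n(n²−1)] = 1 − 6×64 / (6×35) = 1 − 384/210 ≈ -0.829

-0.829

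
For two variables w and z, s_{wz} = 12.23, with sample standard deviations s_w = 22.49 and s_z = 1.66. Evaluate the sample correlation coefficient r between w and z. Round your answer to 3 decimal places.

0.328

r = Cov(w,z) / (s_w · s_z) = 12.23 / (22.49 × 1.66)
  = 12.23 / 37.3334 ≈ 0.328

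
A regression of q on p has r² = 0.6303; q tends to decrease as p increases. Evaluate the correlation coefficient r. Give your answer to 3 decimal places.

|r| = √0.6303 = 0.794
The association is negative, so r = −0.794.

-0.794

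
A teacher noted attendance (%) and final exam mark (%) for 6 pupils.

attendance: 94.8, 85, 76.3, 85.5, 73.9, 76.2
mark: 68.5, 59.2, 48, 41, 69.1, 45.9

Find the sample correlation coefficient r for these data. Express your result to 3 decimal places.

0.240

n = 6, Σx = 491.7, Σy = 331.7, Σx² = 40611.63, Σy² = 19063.51, Σxy = 27297.77
nΣxy − ΣxΣy = 163786.62 − 163096.89 = 689.73
nΣx² − (Σx)² = 243669.78 − 241768.89 = 1900.89; nΣy² − (Σy)² = 114381.06 − 110024.89 = 4356.17
r = 689.73 / √(1900.89 × 4356.17) = 689.73 / 2877.6032 ≈ 0.240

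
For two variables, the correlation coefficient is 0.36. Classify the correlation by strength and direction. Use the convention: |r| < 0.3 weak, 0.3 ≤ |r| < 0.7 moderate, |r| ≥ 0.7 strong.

moderate positive

r = 0.36 > 0 so the relationship is positive.
|r| = 0.36, which falls in the moderate range.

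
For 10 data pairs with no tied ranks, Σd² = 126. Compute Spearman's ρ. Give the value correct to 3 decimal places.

ρ = 1 − 6Σd² / [n(n²−1)] = 1 − 6×126 / (10×99)
  = 1 − 756/990 = 1 − 0.7636 ≈ 0.236

0.236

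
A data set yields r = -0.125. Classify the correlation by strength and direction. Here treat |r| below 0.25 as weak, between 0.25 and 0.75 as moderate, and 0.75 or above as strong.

weak negative

r = -0.125 < 0 so the relationship is negative.
|r| = 0.125, which falls in the weak range.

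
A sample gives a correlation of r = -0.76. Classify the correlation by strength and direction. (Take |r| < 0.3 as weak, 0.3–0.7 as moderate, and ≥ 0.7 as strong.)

r = -0.76 < 0 so the relationship is negative.
|r| = 0.76, which falls in the strong range.

strong negative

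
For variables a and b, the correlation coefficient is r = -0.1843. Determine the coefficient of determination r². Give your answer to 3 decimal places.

r² = (-0.1843)² = 0.034

0.034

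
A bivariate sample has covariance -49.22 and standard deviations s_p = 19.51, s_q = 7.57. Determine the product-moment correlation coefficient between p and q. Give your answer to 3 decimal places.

-0.333

r = Cov(p,q) / (s_p · s_q) = -49.22 / (19.51 × 7.57)
  = -49.22 / 147.6907 ≈ -0.333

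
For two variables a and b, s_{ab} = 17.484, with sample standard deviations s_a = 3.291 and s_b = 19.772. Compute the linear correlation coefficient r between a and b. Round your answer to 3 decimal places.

0.269

r = Cov(a,b) / (s_a · s_b) = 17.484 / (3.291 × 19.772)
  = 17.484 / 65.0697 ≈ 0.269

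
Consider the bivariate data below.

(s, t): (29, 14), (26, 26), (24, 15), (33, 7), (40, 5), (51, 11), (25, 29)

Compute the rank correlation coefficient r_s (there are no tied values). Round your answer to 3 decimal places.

Rank s: 4, 3, 1, 5, 6, 7, 2
Rank t: 4, 6, 5, 2, 1, 3, 7
d = rank(s) − rank(t): 0, -3, -4, 3, 5, 4, -5; Σd² = 100
ρ = 1 − 6Σd² / [n(n²−1)] = 1 − 6×100 / (7×48) = 1 − 600/336 ≈ -0.786

-0.786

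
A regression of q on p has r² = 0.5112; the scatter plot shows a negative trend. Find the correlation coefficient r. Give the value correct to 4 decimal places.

-0.7150

|r| = √0.5112 = 0.7150
The association is negative, so r = −0.7150.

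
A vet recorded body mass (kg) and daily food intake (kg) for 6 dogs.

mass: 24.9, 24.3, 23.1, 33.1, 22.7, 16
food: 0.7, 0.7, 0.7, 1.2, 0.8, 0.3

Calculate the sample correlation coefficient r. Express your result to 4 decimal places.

n = 6, Σx = 144.1, Σy = 4.4, Σx² = 3611.01, Σy² = 3.64, Σxy = 113.29
nΣxy − ΣxΣy = 679.74 − 634.04 = 45.7
nΣx² − (Σx)² = 21666.06 − 20764.81 = 901.25; nΣy² − (Σy)² = 21.84 − 19.36 = 2.48
r = 45.7 / √(901.25 × 2.48) = 45.7 / 47.2768 ≈ 0.9666

0.9666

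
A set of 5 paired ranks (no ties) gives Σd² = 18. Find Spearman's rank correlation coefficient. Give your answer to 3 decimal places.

ρ = 1 − 6Σd² / [n(n²−1)] = 1 − 6×18 / (5×24)
  = 1 − 108/120 = 1 − 0.9000 ≈ 0.100

0.100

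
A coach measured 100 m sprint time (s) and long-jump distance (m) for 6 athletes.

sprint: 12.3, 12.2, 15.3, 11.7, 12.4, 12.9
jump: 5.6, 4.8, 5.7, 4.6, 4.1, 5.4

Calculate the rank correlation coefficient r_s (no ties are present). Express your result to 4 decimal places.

0.5429

Rank sprint: 3, 2, 6, 1, 4, 5
Rank jump: 5, 3, 6, 2, 1, 4
d = rank(sprint) − rank(jump): -2, -1, 0, -1, 3, 1; Σd² = 16
ρ = 1 − 6Σd² / [n(n²−1)] = 1 − 6×16 / (6×35) = 1 − 96/210 ≈ 0.5429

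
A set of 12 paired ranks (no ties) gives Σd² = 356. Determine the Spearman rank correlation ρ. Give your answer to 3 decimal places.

-0.245

ρ = 1 − 6Σd² / [n(n²−1)] = 1 − 6×356 / (12×143)
  = 1 − 2136/1716 = 1 − 1.2448 ≈ -0.245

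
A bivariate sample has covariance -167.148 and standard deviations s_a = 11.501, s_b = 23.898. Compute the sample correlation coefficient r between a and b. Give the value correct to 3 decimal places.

-0.608

r = Cov(a,b) / (s_a · s_b) = -167.148 / (11.501 × 23.898)
  = -167.148 / 274.8509 ≈ -0.608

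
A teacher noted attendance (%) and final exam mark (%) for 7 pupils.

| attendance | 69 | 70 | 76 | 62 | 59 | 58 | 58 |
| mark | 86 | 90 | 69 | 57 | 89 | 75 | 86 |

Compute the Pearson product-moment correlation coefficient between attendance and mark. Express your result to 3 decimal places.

-0.080

n = 7, Σx = 452, Σy = 552, Σx² = 29490, Σy² = 44448, Σxy = 35601
nΣxy − ΣxΣy = 249207 − 249504 = -297
nΣx² − (Σx)² = 206430 − 204304 = 2126; nΣy² − (Σy)² = 311136 − 304704 = 6432
r = -297 / √(2126 × 6432) = -297 / 3697.8956 ≈ -0.080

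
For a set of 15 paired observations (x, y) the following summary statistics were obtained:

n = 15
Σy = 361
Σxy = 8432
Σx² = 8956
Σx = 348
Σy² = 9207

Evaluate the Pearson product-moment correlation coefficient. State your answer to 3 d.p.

r = (nΣxy − ΣxΣy) / √[(nΣx² − (Σx)²)(nΣy² − (Σy)²)]
Numerator: 15×8432 − 348×361 = 852
Denominator: √[(134340 − 121104)(138105 − 130321)] = √[13236 × 7784] = 10150.3214
r = 852 / 10150.3214 ≈ 0.084

0.084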